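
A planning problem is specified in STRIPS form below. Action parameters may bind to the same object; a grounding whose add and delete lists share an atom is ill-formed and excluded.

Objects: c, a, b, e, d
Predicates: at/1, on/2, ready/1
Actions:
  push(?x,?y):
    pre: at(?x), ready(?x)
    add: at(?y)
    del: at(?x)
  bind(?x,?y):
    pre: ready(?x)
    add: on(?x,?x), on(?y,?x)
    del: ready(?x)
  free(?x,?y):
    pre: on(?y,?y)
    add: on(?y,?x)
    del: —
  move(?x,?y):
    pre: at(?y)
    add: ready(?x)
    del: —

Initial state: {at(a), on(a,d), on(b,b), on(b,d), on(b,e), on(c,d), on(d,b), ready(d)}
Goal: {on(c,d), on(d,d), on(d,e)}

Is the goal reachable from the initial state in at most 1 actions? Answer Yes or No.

1. bind(d,c)  →  {at(a), on(a,d), on(b,b), on(b,d), on(b,e), on(c,d), on(d,b), on(d,d)}
2. free(e,d)  →  {at(a), on(a,d), on(b,b), on(b,d), on(b,e), on(c,d), on(d,b), on(d,d), on(d,e)}
optimal plan length = 2; 2 > 1

No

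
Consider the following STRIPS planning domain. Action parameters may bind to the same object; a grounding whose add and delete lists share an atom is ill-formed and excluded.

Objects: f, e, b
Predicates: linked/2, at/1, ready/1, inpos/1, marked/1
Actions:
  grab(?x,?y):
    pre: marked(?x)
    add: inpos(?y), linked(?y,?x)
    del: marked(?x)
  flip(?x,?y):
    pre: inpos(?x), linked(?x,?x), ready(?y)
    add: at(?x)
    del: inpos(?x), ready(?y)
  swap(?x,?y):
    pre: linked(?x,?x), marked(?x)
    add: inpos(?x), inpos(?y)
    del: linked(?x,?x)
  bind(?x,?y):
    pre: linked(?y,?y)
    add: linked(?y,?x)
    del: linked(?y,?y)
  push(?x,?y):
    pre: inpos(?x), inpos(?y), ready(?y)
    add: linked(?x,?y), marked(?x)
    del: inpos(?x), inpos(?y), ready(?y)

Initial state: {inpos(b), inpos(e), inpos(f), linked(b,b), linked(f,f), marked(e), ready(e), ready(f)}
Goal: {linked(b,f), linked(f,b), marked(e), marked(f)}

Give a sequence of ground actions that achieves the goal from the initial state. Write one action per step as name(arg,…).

bind(f,b); bind(b,f); push(f,f)

1. bind(f,b)  →  {inpos(b), inpos(e), inpos(f), linked(b,f), linked(f,f), marked(e), ready(e), ready(f)}
2. bind(b,f)  →  {inpos(b), inpos(e), inpos(f), linked(b,f), linked(f,b), marked(e), ready(e), ready(f)}
3. push(f,f)  →  {inpos(b), inpos(e), linked(b,f), linked(f,b), linked(f,f), marked(e), marked(f), ready(e)}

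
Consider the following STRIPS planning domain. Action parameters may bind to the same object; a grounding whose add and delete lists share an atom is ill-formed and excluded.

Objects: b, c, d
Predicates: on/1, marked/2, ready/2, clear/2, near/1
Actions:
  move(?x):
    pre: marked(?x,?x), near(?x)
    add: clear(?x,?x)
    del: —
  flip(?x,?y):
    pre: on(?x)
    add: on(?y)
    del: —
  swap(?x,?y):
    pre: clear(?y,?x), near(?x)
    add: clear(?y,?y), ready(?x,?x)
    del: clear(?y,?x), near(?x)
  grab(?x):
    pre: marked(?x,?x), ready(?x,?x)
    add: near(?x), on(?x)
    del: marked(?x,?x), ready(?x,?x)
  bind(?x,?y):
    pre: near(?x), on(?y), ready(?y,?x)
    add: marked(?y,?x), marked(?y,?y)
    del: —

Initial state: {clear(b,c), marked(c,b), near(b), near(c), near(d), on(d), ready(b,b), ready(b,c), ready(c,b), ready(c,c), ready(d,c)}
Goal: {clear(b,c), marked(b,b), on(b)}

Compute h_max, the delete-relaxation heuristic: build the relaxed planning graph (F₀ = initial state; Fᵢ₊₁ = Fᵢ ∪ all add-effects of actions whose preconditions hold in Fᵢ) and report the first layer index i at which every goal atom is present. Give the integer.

F0 = init (11 atoms)
F1 = F0 ∪ {clear(b,b), marked(d,c), marked(d,d), on(b), on(c)}  (16 atoms)
F2 = F1 ∪ {clear(d,d), marked(b,b), marked(b,c), marked(c,c)}  (20 atoms)
goal ⊆ F2  ⇒  h_max = 2

2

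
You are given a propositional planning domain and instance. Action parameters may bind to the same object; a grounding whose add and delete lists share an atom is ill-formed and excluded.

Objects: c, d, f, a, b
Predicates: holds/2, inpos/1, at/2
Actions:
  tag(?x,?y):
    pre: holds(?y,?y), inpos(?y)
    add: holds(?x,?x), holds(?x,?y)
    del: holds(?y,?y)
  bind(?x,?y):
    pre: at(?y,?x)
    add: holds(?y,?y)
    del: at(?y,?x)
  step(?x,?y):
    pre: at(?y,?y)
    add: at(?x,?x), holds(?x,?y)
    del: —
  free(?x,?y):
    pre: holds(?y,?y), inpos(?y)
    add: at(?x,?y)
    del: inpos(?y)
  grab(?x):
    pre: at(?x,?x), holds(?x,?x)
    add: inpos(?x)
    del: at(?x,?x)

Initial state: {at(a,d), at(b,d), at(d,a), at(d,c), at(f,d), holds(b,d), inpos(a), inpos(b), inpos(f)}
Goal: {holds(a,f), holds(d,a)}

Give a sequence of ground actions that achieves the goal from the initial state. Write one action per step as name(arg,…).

1. bind(d,f)  →  {at(a,d), at(b,d), at(d,a), at(d,c), holds(b,d), holds(f,f), inpos(a), inpos(b), inpos(f)}
2. tag(a,f)  →  {at(a,d), at(b,d), at(d,a), at(d,c), holds(a,a), holds(a,f), holds(b,d), inpos(a), inpos(b), inpos(f)}
3. tag(d,a)  →  {at(a,d), at(b,d), at(d,a), at(d,c), holds(a,f), holds(b,d), holds(d,a), holds(d,d), inpos(a), inpos(b), inpos(f)}

bind(d,f); tag(a,f); tag(d,a)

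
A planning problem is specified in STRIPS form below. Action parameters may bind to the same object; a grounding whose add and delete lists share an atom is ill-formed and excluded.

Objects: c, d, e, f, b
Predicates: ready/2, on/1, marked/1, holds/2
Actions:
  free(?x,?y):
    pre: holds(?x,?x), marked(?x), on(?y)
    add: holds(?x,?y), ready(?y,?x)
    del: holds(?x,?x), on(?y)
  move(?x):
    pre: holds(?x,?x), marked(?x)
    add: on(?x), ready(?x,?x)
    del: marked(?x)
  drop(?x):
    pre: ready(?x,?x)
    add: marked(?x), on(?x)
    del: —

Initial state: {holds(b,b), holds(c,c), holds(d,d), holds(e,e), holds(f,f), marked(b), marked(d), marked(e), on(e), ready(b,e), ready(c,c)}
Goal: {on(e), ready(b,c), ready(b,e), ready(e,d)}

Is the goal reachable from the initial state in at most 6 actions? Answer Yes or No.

1. free(d,e)  →  {holds(b,b), holds(c,c), holds(d,e), holds(e,e), holds(f,f), marked(b), marked(d), marked(e), ready(b,e), ready(c,c), ready(e,d)}
2. move(e)  →  {holds(b,b), holds(c,c), holds(d,e), holds(e,e), holds(f,f), marked(b), marked(d), on(e), ready(b,e), ready(c,c), ready(e,d), ready(e,e)}
3. move(b)  →  {holds(b,b), holds(c,c), holds(d,e), holds(e,e), holds(f,f), marked(d), on(b), on(e), ready(b,b), ready(b,e), ready(c,c), ready(e,d), ready(e,e)}
4. drop(c)  →  {holds(b,b), holds(c,c), holds(d,e), holds(e,e), holds(f,f), marked(c), marked(d), on(b), on(c), on(e), ready(b,b), ready(b,e), ready(c,c), ready(e,d), ready(e,e)}
5. free(c,b)  →  {holds(b,b), holds(c,b), holds(d,e), holds(e,e), holds(f,f), marked(c), marked(d), on(c), on(e), ready(b,b), ready(b,c), ready(b,e), ready(c,c), ready(e,d), ready(e,e)}
optimal plan length = 5; 5 ≤ 6

Yes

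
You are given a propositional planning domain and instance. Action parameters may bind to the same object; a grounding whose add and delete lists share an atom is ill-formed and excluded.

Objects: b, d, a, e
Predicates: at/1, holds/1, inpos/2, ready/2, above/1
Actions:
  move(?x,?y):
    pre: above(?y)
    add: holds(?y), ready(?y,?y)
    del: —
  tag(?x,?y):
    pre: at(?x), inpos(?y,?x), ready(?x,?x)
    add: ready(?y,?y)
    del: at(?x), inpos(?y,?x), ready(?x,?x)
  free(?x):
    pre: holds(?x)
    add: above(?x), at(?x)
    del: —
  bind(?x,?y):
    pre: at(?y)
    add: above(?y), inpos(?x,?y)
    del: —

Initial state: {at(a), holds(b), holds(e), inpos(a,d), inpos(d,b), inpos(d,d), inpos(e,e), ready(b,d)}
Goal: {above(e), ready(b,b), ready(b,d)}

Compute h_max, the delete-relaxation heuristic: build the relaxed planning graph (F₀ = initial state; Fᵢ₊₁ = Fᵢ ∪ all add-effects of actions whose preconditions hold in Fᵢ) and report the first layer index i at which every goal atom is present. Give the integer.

2

F0 = init (8 atoms)
F1 = F0 ∪ {above(a), above(b), above(e), at(b), at(e), inpos(a,a), inpos(b,a), inpos(d,a), inpos(e,a)}  (17 atoms)
F2 = F1 ∪ {holds(a), inpos(a,b), inpos(a,e), inpos(b,b), inpos(b,e), inpos(d,e), inpos(e,b), ready(a,a), ready(b,b), ready(e,e)}  (27 atoms)
goal ⊆ F2  ⇒  h_max = 2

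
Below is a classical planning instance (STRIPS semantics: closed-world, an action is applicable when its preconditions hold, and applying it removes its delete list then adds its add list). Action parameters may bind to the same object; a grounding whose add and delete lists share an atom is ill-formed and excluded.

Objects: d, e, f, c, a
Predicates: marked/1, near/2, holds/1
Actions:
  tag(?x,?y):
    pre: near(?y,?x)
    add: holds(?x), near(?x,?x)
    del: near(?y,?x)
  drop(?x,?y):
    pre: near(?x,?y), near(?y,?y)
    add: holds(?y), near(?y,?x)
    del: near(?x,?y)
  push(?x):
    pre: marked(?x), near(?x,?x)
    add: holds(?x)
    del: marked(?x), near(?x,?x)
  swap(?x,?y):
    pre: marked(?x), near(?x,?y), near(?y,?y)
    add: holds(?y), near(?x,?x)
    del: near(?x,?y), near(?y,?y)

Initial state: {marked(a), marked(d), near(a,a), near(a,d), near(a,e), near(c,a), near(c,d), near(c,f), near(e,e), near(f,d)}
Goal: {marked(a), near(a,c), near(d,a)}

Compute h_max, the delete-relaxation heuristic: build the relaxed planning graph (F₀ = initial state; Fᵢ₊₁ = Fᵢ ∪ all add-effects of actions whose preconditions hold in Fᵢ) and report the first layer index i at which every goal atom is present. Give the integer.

F0 = init (10 atoms)
F1 = F0 ∪ {holds(a), holds(d), holds(e), holds(f), near(a,c), near(d,d), near(e,a), near(f,f)}  (18 atoms)
F2 = F1 ∪ {holds(c), near(c,c), near(d,a), near(d,c), near(d,f), near(f,c)}  (24 atoms)
goal ⊆ F2  ⇒  h_max = 2

2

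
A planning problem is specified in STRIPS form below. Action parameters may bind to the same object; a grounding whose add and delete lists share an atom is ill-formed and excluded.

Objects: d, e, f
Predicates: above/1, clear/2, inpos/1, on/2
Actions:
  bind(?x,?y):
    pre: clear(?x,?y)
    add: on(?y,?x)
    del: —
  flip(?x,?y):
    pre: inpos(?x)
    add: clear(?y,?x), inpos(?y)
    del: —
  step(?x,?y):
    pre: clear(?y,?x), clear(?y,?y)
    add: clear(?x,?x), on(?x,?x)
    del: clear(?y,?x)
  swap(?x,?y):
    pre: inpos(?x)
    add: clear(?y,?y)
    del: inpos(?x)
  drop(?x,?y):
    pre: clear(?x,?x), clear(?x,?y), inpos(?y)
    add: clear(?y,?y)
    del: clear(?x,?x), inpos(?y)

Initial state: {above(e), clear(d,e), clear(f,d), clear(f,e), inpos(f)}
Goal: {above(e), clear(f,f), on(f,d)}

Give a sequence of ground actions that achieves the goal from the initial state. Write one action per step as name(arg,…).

1. flip(f,d)  →  {above(e), clear(d,e), clear(d,f), clear(f,d), clear(f,e), inpos(d), inpos(f)}
2. bind(d,f)  →  {above(e), clear(d,e), clear(d,f), clear(f,d), clear(f,e), inpos(d), inpos(f), on(f,d)}
3. flip(f,f)  →  {above(e), clear(d,e), clear(d,f), clear(f,d), clear(f,e), clear(f,f), inpos(d), inpos(f), on(f,d)}

flip(f,d); bind(d,f); flip(f,f)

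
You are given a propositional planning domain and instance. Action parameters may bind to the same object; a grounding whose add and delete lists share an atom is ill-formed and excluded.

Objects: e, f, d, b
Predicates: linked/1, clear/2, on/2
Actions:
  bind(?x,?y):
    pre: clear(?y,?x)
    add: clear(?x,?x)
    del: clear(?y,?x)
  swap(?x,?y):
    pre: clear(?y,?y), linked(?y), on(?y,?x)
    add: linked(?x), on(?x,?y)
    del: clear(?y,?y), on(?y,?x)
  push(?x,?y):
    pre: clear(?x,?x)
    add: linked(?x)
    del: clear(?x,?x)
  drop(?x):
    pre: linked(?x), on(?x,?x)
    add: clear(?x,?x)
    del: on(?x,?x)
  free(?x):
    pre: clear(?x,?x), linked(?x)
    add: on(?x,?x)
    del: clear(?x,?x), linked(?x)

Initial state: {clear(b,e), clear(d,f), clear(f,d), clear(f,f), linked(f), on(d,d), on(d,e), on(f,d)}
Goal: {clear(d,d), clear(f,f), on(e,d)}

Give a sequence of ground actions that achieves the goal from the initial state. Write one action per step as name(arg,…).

bind(d,f); swap(d,f); bind(f,d); swap(e,d); drop(d)

1. bind(d,f)  →  {clear(b,e), clear(d,d), clear(d,f), clear(f,f), linked(f), on(d,d), on(d,e), on(f,d)}
2. swap(d,f)  →  {clear(b,e), clear(d,d), clear(d,f), linked(d), linked(f), on(d,d), on(d,e), on(d,f)}
3. bind(f,d)  →  {clear(b,e), clear(d,d), clear(f,f), linked(d), linked(f), on(d,d), on(d,e), on(d,f)}
4. swap(e,d)  →  {clear(b,e), clear(f,f), linked(d), linked(e), linked(f), on(d,d), on(d,f), on(e,d)}
5. drop(d)  →  {clear(b,e), clear(d,d), clear(f,f), linked(d), linked(e), linked(f), on(d,f), on(e,d)}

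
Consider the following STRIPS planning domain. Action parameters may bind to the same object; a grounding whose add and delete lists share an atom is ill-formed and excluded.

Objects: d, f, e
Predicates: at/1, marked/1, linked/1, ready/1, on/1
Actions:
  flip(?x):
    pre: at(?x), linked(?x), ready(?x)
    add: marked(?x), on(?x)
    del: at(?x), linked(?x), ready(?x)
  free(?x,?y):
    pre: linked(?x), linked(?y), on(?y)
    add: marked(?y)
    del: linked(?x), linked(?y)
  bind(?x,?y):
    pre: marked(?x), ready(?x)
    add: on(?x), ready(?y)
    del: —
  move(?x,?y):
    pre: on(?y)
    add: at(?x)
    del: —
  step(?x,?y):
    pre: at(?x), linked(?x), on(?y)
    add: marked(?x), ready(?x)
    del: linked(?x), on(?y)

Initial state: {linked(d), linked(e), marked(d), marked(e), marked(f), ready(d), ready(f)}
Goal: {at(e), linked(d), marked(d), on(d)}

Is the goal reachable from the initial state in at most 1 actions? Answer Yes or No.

1. bind(d,d)  →  {linked(d), linked(e), marked(d), marked(e), marked(f), on(d), ready(d), ready(f)}
2. move(e,d)  →  {at(e), linked(d), linked(e), marked(d), marked(e), marked(f), on(d), ready(d), ready(f)}
optimal plan length = 2; 2 > 1

No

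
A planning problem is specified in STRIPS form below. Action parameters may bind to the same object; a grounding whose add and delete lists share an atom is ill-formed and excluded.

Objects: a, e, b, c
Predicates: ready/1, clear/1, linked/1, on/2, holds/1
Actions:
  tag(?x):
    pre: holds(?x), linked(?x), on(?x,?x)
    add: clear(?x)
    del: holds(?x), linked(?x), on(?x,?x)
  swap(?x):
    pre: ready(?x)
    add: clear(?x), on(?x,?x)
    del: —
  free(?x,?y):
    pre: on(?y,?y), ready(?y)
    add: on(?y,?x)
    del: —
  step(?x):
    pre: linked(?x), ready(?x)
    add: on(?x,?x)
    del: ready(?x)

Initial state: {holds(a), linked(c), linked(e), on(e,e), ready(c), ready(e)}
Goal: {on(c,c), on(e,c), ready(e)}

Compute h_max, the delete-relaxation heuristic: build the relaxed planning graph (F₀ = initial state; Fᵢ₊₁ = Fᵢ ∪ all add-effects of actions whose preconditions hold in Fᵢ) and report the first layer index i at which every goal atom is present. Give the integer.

F0 = init (6 atoms)
F1 = F0 ∪ {clear(c), clear(e), on(c,c), on(e,a), on(e,b), on(e,c)}  (12 atoms)
goal ⊆ F1  ⇒  h_max = 1

1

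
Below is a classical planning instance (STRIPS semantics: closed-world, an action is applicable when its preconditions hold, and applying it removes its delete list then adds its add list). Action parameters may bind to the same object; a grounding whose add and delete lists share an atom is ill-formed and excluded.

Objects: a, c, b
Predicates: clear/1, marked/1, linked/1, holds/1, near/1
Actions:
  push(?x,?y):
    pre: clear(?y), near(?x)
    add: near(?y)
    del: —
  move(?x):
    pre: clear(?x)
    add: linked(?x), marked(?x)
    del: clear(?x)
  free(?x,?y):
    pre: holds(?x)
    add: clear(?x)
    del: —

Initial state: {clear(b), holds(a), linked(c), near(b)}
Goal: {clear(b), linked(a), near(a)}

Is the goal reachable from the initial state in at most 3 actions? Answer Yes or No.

Yes

1. free(a,a)  →  {clear(a), clear(b), holds(a), linked(c), near(b)}
2. push(b,a)  →  {clear(a), clear(b), holds(a), linked(c), near(a), near(b)}
3. move(a)  →  {clear(b), holds(a), linked(a), linked(c), marked(a), near(a), near(b)}
optimal plan length = 3; 3 ≤ 3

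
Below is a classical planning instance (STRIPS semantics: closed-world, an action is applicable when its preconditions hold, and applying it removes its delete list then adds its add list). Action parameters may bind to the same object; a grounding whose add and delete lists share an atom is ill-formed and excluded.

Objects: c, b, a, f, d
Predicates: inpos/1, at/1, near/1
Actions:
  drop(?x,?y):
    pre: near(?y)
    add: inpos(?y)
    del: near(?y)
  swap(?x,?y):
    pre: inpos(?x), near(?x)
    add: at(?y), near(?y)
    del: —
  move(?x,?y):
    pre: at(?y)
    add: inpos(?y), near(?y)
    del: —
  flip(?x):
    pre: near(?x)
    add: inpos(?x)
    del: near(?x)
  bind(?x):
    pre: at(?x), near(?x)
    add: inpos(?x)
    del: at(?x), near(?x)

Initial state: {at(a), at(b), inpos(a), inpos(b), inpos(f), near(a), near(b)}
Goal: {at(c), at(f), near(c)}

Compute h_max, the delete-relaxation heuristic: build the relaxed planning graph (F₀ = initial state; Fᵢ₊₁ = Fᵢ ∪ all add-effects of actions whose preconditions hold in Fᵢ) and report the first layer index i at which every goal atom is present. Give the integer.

F0 = init (7 atoms)
F1 = F0 ∪ {at(c), at(d), at(f), near(c), near(d), near(f)}  (13 atoms)
goal ⊆ F1  ⇒  h_max = 1

1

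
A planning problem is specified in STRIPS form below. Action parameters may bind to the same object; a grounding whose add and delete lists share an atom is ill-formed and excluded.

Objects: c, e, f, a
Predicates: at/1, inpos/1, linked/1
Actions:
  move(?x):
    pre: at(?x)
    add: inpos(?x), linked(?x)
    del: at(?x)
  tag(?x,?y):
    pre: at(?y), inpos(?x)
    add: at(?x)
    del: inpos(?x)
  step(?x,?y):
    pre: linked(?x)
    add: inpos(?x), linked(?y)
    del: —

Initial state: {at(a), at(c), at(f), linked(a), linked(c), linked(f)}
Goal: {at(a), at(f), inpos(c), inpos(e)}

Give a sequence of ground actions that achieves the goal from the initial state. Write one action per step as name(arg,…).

1. step(c,e)  →  {at(a), at(c), at(f), inpos(c), linked(a), linked(c), linked(e), linked(f)}
2. step(e,c)  →  {at(a), at(c), at(f), inpos(c), inpos(e), linked(a), linked(c), linked(e), linked(f)}

step(c,e); step(e,c)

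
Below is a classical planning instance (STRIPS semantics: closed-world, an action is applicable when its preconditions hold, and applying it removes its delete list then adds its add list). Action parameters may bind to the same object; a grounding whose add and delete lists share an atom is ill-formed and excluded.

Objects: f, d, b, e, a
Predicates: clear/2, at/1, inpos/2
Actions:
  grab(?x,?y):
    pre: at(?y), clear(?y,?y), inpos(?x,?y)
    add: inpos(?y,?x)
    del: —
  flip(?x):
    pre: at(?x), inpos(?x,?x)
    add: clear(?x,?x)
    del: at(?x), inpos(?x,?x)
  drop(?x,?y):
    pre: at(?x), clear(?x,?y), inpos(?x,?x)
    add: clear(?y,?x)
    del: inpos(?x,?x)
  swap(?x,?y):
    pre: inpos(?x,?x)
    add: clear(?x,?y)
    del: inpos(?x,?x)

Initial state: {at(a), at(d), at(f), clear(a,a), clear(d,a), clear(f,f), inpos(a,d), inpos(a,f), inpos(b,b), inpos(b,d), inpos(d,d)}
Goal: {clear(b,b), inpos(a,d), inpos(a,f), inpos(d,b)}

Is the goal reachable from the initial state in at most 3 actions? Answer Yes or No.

1. swap(d,d)  →  {at(a), at(d), at(f), clear(a,a), clear(d,a), clear(d,d), clear(f,f), inpos(a,d), inpos(a,f), inpos(b,b), inpos(b,d)}
2. grab(b,d)  →  {at(a), at(d), at(f), clear(a,a), clear(d,a), clear(d,d), clear(f,f), inpos(a,d), inpos(a,f), inpos(b,b), inpos(b,d), inpos(d,b)}
3. swap(b,b)  →  {at(a), at(d), at(f), clear(a,a), clear(b,b), clear(d,a), clear(d,d), clear(f,f), inpos(a,d), inpos(a,f), inpos(b,d), inpos(d,b)}
optimal plan length = 3; 3 ≤ 3

Yes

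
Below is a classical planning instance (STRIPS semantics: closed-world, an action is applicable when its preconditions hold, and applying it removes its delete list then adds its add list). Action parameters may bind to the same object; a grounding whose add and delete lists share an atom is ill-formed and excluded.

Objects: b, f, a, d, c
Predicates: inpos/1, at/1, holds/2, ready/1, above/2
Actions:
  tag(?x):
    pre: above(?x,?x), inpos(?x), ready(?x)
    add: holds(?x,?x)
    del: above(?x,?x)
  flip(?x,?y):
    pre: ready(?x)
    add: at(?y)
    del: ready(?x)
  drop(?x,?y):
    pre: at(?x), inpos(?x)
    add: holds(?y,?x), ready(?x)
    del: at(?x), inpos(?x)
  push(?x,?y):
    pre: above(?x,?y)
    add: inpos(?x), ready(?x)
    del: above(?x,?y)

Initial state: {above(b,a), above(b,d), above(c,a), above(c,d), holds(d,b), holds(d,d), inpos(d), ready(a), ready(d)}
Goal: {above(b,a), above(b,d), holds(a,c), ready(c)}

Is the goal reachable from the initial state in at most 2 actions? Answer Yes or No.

No

1. flip(a,c)  →  {above(b,a), above(b,d), above(c,a), above(c,d), at(c), holds(d,b), holds(d,d), inpos(d), ready(d)}
2. push(c,a)  →  {above(b,a), above(b,d), above(c,d), at(c), holds(d,b), holds(d,d), inpos(c), inpos(d), ready(c), ready(d)}
3. drop(c,a)  →  {above(b,a), above(b,d), above(c,d), holds(a,c), holds(d,b), holds(d,d), inpos(d), ready(c), ready(d)}
optimal plan length = 3; 3 > 2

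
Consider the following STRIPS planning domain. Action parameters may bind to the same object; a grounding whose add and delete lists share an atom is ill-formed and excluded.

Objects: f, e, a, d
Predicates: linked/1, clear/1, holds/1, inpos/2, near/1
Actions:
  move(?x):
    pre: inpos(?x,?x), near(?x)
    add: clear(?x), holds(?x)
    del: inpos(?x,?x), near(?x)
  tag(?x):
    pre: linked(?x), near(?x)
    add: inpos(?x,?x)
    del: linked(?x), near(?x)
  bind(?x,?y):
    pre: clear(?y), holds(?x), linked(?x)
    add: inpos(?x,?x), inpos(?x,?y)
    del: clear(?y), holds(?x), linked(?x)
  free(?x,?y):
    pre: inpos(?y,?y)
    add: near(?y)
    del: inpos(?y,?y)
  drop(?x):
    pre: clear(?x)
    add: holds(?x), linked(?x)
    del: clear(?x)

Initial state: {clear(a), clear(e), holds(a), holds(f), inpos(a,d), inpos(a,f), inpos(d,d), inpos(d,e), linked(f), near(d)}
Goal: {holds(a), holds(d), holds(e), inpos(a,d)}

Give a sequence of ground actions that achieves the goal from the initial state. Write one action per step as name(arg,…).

1. move(d)  →  {clear(a), clear(d), clear(e), holds(a), holds(d), holds(f), inpos(a,d), inpos(a,f), inpos(d,e), linked(f)}
2. drop(e)  →  {clear(a), clear(d), holds(a), holds(d), holds(e), holds(f), inpos(a,d), inpos(a,f), inpos(d,e), linked(e), linked(f)}

move(d); drop(e)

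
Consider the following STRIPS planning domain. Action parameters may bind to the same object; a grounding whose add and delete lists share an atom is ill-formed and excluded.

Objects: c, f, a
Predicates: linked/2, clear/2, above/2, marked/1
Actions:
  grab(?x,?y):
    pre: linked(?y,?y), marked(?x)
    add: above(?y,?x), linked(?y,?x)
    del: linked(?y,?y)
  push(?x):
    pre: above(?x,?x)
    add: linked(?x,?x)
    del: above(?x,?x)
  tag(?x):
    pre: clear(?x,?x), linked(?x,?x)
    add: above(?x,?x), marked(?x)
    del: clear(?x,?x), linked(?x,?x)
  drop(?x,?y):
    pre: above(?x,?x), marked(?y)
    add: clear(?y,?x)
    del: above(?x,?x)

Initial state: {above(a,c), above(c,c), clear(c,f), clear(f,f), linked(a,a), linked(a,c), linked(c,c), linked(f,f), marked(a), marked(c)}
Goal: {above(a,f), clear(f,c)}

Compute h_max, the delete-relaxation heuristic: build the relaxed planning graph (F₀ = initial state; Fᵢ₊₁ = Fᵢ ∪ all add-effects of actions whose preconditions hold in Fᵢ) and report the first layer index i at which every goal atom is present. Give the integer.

F0 = init (10 atoms)
F1 = F0 ∪ {above(c,a), above(f,a), above(f,c), above(f,f), clear(a,c), clear(c,c), linked(c,a), linked(f,a), linked(f,c), marked(f)}  (20 atoms)
F2 = F1 ∪ {above(a,f), above(c,f), clear(a,f), clear(f,c), linked(a,f), linked(c,f)}  (26 atoms)
goal ⊆ F2  ⇒  h_max = 2

2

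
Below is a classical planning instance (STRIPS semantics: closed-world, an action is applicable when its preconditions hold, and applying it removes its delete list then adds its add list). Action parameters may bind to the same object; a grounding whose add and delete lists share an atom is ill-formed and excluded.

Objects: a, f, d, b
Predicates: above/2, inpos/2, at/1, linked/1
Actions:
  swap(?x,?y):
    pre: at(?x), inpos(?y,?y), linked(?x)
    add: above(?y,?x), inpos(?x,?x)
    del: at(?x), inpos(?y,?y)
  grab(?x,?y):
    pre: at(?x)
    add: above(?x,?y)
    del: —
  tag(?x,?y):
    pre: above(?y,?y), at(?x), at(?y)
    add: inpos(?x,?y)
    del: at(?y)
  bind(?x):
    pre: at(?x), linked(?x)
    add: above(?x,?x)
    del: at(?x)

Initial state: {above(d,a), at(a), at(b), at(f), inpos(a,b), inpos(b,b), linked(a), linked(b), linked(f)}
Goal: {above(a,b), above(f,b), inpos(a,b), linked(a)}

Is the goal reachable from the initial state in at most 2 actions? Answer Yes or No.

1. grab(a,b)  →  {above(a,b), above(d,a), at(a), at(b), at(f), inpos(a,b), inpos(b,b), linked(a), linked(b), linked(f)}
2. grab(f,b)  →  {above(a,b), above(d,a), above(f,b), at(a), at(b), at(f), inpos(a,b), inpos(b,b), linked(a), linked(b), linked(f)}
optimal plan length = 2; 2 ≤ 2

Yes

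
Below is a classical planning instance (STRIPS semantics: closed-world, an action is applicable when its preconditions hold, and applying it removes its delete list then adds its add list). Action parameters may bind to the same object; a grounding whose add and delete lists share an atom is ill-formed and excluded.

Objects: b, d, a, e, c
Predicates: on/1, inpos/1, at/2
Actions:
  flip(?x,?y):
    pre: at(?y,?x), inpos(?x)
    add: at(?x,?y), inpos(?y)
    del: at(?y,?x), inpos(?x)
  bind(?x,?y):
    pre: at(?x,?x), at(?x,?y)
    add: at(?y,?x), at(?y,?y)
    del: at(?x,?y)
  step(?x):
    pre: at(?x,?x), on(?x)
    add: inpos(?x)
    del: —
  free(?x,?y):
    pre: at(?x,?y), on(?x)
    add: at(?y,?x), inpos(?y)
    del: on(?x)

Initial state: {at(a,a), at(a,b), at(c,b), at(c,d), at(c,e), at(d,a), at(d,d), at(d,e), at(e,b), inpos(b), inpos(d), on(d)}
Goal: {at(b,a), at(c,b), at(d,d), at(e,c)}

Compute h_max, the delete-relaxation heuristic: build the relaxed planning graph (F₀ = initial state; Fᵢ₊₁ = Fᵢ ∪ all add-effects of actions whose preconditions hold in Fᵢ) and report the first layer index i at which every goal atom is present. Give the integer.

F0 = init (12 atoms)
F1 = F0 ∪ {at(a,d), at(b,a), at(b,b), at(b,c), at(b,e), at(d,c), at(e,d), at(e,e), inpos(a), inpos(c), inpos(e)}  (23 atoms)
F2 = F1 ∪ {at(c,c), at(e,c)}  (25 atoms)
goal ⊆ F2  ⇒  h_max = 2

2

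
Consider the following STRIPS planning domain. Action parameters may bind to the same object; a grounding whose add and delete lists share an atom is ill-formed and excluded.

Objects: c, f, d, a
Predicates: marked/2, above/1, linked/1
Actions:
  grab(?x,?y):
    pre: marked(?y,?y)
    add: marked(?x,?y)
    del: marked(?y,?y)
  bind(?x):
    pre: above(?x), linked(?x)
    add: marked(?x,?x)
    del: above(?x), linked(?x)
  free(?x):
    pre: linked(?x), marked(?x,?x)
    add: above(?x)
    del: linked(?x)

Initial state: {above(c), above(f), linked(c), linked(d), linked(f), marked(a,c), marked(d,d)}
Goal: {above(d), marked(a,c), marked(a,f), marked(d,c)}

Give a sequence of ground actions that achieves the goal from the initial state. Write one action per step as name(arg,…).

bind(c); grab(d,c); bind(f); grab(a,f); free(d)

1. bind(c)  →  {above(f), linked(d), linked(f), marked(a,c), marked(c,c), marked(d,d)}
2. grab(d,c)  →  {above(f), linked(d), linked(f), marked(a,c), marked(d,c), marked(d,d)}
3. bind(f)  →  {linked(d), marked(a,c), marked(d,c), marked(d,d), marked(f,f)}
4. grab(a,f)  →  {linked(d), marked(a,c), marked(a,f), marked(d,c), marked(d,d)}
5. free(d)  →  {above(d), marked(a,c), marked(a,f), marked(d,c), marked(d,d)}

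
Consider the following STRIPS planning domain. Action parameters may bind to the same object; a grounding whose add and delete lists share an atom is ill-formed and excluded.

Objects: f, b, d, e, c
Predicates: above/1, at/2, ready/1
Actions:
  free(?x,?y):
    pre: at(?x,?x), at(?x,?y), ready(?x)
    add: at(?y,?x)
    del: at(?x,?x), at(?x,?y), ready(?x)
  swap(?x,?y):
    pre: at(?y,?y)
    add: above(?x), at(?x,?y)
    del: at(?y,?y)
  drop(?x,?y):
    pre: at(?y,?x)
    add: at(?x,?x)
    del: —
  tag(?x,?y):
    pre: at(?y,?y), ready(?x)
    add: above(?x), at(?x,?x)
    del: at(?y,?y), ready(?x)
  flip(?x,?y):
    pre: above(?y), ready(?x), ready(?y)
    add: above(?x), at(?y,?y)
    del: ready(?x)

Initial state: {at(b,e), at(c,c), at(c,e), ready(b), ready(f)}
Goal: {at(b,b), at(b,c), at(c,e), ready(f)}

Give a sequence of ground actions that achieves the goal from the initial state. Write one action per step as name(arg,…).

swap(b,c); flip(b,b)

1. swap(b,c)  →  {above(b), at(b,c), at(b,e), at(c,e), ready(b), ready(f)}
2. flip(b,b)  →  {above(b), at(b,b), at(b,c), at(b,e), at(c,e), ready(f)}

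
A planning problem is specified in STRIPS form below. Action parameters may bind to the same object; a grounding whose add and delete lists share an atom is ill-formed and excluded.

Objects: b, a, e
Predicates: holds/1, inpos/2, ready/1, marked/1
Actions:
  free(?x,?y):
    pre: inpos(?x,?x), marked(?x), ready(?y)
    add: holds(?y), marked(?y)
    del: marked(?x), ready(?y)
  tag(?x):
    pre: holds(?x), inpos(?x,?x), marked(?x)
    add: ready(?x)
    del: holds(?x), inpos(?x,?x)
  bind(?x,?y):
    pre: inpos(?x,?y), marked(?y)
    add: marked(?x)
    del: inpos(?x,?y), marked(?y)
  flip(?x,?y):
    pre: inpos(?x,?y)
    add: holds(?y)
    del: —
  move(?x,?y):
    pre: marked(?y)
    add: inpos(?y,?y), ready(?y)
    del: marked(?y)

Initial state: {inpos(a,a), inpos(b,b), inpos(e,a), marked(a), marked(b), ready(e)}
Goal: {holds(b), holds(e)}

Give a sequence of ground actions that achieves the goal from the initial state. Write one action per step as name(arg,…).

1. free(b,e)  →  {holds(e), inpos(a,a), inpos(b,b), inpos(e,a), marked(a), marked(e)}
2. flip(b,b)  →  {holds(b), holds(e), inpos(a,a), inpos(b,b), inpos(e,a), marked(a), marked(e)}

free(b,e); flip(b,b)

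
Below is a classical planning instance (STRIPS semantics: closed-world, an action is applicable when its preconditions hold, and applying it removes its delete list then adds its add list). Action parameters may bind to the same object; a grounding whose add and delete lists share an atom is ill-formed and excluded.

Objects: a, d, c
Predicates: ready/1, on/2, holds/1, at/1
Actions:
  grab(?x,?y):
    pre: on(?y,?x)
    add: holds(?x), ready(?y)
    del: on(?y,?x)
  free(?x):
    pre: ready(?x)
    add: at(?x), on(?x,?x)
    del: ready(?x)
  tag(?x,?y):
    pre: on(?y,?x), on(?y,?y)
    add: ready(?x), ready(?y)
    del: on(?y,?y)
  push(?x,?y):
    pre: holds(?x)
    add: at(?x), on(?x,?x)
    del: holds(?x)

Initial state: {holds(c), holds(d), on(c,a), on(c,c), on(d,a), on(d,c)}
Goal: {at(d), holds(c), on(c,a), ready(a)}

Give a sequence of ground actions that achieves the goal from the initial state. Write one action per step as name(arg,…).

1. tag(a,c)  →  {holds(c), holds(d), on(c,a), on(d,a), on(d,c), ready(a), ready(c)}
2. push(d,a)  →  {at(d), holds(c), on(c,a), on(d,a), on(d,c), on(d,d), ready(a), ready(c)}

tag(a,c); push(d,a)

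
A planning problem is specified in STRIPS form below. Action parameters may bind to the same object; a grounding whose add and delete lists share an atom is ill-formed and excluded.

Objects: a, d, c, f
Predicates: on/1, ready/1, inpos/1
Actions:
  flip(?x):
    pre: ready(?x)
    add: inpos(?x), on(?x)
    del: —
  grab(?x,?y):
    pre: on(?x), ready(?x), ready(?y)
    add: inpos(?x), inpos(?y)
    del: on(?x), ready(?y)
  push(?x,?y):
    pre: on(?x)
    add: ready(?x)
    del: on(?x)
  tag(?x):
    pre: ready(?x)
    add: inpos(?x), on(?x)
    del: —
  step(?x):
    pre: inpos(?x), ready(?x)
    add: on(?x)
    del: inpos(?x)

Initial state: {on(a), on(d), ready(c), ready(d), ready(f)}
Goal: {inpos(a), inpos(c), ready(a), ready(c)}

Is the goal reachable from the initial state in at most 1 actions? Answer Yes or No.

1. flip(c)  →  {inpos(c), on(a), on(c), on(d), ready(c), ready(d), ready(f)}
2. push(a,a)  →  {inpos(c), on(c), on(d), ready(a), ready(c), ready(d), ready(f)}
3. flip(a)  →  {inpos(a), inpos(c), on(a), on(c), on(d), ready(a), ready(c), ready(d), ready(f)}
optimal plan length = 3; 3 > 1

No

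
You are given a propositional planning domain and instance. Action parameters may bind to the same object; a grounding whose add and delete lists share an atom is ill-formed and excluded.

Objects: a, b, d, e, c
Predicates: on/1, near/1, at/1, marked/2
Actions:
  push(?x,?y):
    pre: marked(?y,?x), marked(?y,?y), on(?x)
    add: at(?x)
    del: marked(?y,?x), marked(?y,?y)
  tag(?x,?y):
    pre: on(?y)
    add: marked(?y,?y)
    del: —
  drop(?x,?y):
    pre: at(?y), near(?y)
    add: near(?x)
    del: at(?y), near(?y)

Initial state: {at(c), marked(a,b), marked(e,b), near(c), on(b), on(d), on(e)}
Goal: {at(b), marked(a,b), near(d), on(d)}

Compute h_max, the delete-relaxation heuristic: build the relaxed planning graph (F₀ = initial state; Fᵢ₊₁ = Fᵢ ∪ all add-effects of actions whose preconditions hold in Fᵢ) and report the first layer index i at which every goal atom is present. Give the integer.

F0 = init (7 atoms)
F1 = F0 ∪ {marked(b,b), marked(d,d), marked(e,e), near(a), near(b), near(d), near(e)}  (14 atoms)
F2 = F1 ∪ {at(b), at(d), at(e)}  (17 atoms)
goal ⊆ F2  ⇒  h_max = 2

2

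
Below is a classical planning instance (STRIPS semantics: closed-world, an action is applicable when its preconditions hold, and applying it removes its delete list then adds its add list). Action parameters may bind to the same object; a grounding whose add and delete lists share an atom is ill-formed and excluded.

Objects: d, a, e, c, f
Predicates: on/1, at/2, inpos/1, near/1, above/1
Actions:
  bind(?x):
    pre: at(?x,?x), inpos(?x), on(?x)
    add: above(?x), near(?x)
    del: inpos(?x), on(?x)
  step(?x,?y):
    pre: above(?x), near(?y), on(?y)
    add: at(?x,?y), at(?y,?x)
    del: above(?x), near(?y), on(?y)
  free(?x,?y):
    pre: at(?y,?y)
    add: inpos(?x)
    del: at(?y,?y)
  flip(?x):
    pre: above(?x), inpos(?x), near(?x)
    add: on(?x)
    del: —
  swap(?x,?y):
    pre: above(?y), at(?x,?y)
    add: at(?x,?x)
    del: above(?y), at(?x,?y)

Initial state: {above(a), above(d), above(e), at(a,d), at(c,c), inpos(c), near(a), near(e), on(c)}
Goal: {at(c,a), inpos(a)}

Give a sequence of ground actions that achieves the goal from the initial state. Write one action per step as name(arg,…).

bind(c); free(a,c); flip(a); step(c,a)

1. bind(c)  →  {above(a), above(c), above(d), above(e), at(a,d), at(c,c), near(a), near(c), near(e)}
2. free(a,c)  →  {above(a), above(c), above(d), above(e), at(a,d), inpos(a), near(a), near(c), near(e)}
3. flip(a)  →  {above(a), above(c), above(d), above(e), at(a,d), inpos(a), near(a), near(c), near(e), on(a)}
4. step(c,a)  →  {above(a), above(d), above(e), at(a,c), at(a,d), at(c,a), inpos(a), near(c), near(e)}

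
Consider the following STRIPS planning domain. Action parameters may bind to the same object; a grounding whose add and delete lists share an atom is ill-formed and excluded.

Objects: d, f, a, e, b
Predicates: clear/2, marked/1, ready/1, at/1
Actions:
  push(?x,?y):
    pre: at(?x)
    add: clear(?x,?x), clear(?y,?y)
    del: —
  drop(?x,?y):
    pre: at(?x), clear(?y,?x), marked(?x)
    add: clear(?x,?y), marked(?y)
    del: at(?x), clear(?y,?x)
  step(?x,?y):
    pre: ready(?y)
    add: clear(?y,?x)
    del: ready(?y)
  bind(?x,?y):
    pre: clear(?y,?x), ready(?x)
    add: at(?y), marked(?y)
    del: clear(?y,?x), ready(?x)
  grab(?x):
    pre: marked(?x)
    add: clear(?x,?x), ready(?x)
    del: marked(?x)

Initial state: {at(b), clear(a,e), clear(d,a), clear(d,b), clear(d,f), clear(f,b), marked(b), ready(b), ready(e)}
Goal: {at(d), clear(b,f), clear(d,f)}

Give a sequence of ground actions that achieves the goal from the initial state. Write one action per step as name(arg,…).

1. drop(b,f)  →  {clear(a,e), clear(b,f), clear(d,a), clear(d,b), clear(d,f), marked(b), marked(f), ready(b), ready(e)}
2. bind(b,d)  →  {at(d), clear(a,e), clear(b,f), clear(d,a), clear(d,f), marked(b), marked(d), marked(f), ready(e)}

drop(b,f); bind(b,d)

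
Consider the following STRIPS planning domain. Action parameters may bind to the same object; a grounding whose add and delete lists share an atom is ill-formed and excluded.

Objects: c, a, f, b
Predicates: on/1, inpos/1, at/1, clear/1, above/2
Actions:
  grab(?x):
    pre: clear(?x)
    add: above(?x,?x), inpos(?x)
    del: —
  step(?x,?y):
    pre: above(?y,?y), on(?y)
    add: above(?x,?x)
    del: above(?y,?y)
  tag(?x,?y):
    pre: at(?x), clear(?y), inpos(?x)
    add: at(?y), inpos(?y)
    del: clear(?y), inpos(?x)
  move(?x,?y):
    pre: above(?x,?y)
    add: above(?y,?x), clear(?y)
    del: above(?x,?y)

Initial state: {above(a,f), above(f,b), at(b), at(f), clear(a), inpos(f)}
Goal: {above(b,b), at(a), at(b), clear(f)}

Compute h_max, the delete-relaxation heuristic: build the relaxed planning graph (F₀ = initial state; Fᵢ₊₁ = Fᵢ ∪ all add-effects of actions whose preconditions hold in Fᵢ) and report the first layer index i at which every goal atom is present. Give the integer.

F0 = init (6 atoms)
F1 = F0 ∪ {above(a,a), above(b,f), above(f,a), at(a), clear(b), clear(f), inpos(a)}  (13 atoms)
F2 = F1 ∪ {above(b,b), above(f,f), inpos(b)}  (16 atoms)
goal ⊆ F2  ⇒  h_max = 2

2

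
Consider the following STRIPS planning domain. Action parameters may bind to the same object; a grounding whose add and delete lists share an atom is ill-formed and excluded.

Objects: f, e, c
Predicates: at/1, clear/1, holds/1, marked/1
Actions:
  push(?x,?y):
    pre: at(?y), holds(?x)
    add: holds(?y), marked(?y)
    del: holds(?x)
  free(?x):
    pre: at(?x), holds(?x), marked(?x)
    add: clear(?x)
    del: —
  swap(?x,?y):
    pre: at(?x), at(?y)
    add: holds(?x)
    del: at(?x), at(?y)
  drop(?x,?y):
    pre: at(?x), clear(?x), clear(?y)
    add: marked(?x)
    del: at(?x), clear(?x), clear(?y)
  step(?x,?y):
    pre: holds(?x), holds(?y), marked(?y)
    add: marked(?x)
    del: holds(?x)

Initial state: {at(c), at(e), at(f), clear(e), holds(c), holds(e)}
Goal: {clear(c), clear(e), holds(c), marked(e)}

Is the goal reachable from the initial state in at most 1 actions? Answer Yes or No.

1. push(c,e)  →  {at(c), at(e), at(f), clear(e), holds(e), marked(e)}
2. push(e,c)  →  {at(c), at(e), at(f), clear(e), holds(c), marked(c), marked(e)}
3. free(c)  →  {at(c), at(e), at(f), clear(c), clear(e), holds(c), marked(c), marked(e)}
optimal plan length = 3; 3 > 1

No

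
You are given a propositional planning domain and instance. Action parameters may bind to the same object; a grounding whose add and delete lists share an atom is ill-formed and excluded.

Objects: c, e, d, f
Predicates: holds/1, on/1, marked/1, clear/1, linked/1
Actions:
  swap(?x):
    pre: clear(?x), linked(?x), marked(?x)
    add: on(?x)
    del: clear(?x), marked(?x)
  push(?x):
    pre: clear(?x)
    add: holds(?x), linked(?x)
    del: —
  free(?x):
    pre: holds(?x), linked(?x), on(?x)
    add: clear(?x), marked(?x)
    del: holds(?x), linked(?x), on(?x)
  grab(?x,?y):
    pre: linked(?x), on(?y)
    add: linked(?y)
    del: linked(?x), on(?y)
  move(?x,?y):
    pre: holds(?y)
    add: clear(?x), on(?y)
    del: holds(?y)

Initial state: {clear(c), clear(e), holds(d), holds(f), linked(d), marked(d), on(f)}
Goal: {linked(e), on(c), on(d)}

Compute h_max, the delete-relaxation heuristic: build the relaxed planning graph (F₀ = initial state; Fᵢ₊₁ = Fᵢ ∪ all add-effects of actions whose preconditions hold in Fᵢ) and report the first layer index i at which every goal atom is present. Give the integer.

F0 = init (7 atoms)
F1 = F0 ∪ {clear(d), clear(f), holds(c), holds(e), linked(c), linked(e), linked(f), on(d)}  (15 atoms)
F2 = F1 ∪ {marked(f), on(c), on(e)}  (18 atoms)
goal ⊆ F2  ⇒  h_max = 2

2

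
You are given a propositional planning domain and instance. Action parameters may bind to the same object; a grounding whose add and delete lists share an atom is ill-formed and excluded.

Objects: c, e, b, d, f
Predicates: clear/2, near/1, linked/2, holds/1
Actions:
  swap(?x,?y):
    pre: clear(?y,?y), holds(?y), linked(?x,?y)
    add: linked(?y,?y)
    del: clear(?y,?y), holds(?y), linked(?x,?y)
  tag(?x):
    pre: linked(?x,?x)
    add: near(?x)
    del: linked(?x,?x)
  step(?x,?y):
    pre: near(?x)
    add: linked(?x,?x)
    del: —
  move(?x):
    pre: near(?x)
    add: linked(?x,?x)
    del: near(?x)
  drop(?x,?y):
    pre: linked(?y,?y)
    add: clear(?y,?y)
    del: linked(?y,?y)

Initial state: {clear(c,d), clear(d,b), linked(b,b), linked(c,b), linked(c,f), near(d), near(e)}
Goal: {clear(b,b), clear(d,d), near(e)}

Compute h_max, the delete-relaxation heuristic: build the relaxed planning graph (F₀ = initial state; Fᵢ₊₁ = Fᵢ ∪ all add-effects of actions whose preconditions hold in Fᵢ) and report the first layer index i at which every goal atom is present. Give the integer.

2

F0 = init (7 atoms)
F1 = F0 ∪ {clear(b,b), linked(d,d), linked(e,e), near(b)}  (11 atoms)
F2 = F1 ∪ {clear(d,d), clear(e,e)}  (13 atoms)
goal ⊆ F2  ⇒  h_max = 2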